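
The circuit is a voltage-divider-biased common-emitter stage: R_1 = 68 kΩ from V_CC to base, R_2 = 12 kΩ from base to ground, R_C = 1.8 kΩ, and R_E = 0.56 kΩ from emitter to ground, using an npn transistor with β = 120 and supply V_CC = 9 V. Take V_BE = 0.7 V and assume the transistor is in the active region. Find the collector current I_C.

Thevenize the base divider: V_Th = V_CC·R_2/(R_1+R_2) = 9×12/80 = 1.35 V, R_Th = R_1‖R_2 = 10.2 kΩ.
Base-emitter loop: V_Th = I_B·R_Th + V_BE + (β+1)I_B·R_E, so I_B = (1.35 − 0.7) / (10.2 + 121×0.56) = 0.00834 mA.
I_C = β·I_B = 120×0.00834 = 1 mA, and I_E = (β+1)I_B = 1.01 mA.
V_CE = V_CC − I_C·R_C − I_E·R_E = 9 − 1×1.8 − 1.01×0.56 = 6.63 V.
V_CE = 6.63 V > 0.2 V confirms active-region operation.

I_C ≈ 1 mA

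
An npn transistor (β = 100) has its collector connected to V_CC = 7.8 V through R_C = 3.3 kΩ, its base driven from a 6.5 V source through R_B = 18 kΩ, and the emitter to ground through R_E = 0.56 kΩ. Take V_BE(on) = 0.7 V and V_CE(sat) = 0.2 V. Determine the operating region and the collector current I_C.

saturation; I_C ≈ 1.9 mA

Assume active: I_B = (6.5 − 0.7)/(18 + 101×0.56) = 0.0778 mA, I_C = β·I_B = 7.78 mA.
Then V_CE = 7.8 − 7.78×3.3 − 7.86×0.56 = -22.3 V < 0.2 V — the active assumption fails.
Re-solve with V_CE = 0.2 V. KCL at the emitter: V_E/R_E = (V_BB−0.7−V_E)/R_B + (V_CC−0.2−V_E)/R_C, giving V_E = 1.22 V.
I_C = (V_CC − 0.2 − V_E)/R_C = (7.6 − 1.22)/3.3 = 1.93 mA.
Check: I_B = (5.8 − 1.22)/18 = 0.254 mA, and β·I_B = 25.4 mA > I_C, confirming saturation.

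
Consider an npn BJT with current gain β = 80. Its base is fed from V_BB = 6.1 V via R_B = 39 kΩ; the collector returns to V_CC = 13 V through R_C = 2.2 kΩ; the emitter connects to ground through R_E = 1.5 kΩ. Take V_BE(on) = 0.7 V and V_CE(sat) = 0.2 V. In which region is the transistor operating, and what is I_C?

active; I_C ≈ 2.7 mA

Assume active. Base-emitter loop: I_B = (V_BB − V_BE)/(R_B + (β+1)R_E) = (6.1 − 0.7)/(39 + 81×1.5) = 0.0336 mA.
I_C = β·I_B = 80×0.0336 = 2.69 mA.
V_CE = V_CC − I_C·R_C − I_E·R_E = 13 − 2.69×2.2 − 2.73×1.5 = 2.99 V > V_CE(sat), so the active-region assumption holds.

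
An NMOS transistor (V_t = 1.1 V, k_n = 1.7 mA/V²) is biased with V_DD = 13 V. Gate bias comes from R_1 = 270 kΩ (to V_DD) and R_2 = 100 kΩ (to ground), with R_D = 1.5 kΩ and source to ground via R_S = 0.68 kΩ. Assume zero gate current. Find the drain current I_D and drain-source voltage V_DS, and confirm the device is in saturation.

I_D ≈ 1.6 mA, V_DS ≈ 9.6 V

V_G = V_DD·R_2/(R_1+R_2) = 13×100/370 = 3.51 V.
Assume saturation: I_D = (k_n/2)(V_GS − V_t)² with V_GS = V_G − I_D·R_S = 3.51 − 0.68·I_D.
Substituting gives 0.393·I_D² − 3.79·I_D + 4.95 = 0, with roots I_D = 1.56 or 8.08 mA.
The root I_D = 8.08 mA gives V_GS = -1.98 V ≤ V_t, so take I_D = 1.56 mA.
Then V_GS = 2.45 V and V_DS = V_DD − I_D(R_D+R_S) = 13 − 1.56×2.18 = 9.6 V.
Saturation requires V_DS ≥ V_GS − V_t = 1.35 V; 9.6 ≥ 1.35 ✓.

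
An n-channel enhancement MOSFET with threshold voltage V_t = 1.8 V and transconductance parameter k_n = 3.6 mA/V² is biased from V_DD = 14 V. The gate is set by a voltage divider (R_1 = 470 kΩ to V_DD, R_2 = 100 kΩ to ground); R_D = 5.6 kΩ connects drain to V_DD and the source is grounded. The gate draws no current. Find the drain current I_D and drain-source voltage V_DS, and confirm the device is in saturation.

I_D ≈ 0.77 mA, V_DS ≈ 9.7 V

V_G = V_DD·R_2/(R_1+R_2) = 14×100/570 = 2.46 V. With the source grounded, V_GS = V_G = 2.46 V.
Assume saturation: I_D = (k_n/2)(V_GS − V_t)² = (3.6/2)×(2.46 − 1.8)² = 1.8×0.656² = 0.775 mA.
V_DS = V_DD − I_D·R_D = 14 − 0.775×5.6 = 9.66 V.
Saturation requires V_DS ≥ V_GS − V_t = 0.656 V; 9.66 ≥ 0.656 ✓.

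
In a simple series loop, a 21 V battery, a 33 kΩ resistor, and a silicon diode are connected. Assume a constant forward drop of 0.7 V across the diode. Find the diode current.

KVL around the loop: 21 = V_D + I·R = 0.7 + I × 33 kΩ.
So I = (21 − 0.7) / 33 kΩ = 20.3 / 33 = 0.615 mA.

I ≈ 0.62 mA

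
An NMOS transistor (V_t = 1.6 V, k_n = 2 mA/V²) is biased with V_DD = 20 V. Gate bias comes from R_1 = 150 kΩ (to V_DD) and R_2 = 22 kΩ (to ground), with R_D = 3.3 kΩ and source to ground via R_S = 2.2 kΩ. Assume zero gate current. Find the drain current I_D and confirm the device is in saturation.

I_D ≈ 0.22 mA

V_G = V_DD·R_2/(R_1+R_2) = 20×22/172 = 2.56 V.
Assume saturation: I_D = (k_n/2)(V_GS − V_t)² with V_GS = V_G − I_D·R_S = 2.56 − 2.2·I_D.
Substituting gives 4.84·I_D² − 5.22·I_D + 0.918 = 0, with roots I_D = 0.222 or 0.856 mA.
The root I_D = 0.856 mA gives V_GS = 0.675 V ≤ V_t, so take I_D = 0.222 mA.
Then V_GS = 2.07 V and V_DS = V_DD − I_D(R_D+R_S) = 20 − 0.222×5.5 = 18.8 V.
Saturation requires V_DS ≥ V_GS − V_t = 0.471 V; 18.8 ≥ 0.471 ✓.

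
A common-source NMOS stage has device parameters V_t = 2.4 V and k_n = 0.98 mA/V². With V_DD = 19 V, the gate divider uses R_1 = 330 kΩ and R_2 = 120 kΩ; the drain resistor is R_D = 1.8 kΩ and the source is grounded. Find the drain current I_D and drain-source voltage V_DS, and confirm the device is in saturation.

I_D ≈ 3.5 mA, V_DS ≈ 13 V

V_G = V_DD·R_2/(R_1+R_2) = 19×120/450 = 5.07 V. With the source grounded, V_GS = V_G = 5.07 V.
Assume saturation: I_D = (k_n/2)(V_GS − V_t)² = (0.98/2)×(5.07 − 2.4)² = 0.49×2.67² = 3.48 mA.
V_DS = V_DD − I_D·R_D = 19 − 3.48×1.8 = 12.7 V.
Saturation requires V_DS ≥ V_GS − V_t = 2.67 V; 12.7 ≥ 2.67 ✓.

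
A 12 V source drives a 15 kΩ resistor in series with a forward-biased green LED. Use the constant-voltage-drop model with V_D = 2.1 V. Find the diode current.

I ≈ 0.66 mA

KVL around the loop: 12 = V_D + I·R = 2.1 + I × 15 kΩ.
So I = (12 − 2.1) / 15 kΩ = 9.9 / 15 = 0.66 mA.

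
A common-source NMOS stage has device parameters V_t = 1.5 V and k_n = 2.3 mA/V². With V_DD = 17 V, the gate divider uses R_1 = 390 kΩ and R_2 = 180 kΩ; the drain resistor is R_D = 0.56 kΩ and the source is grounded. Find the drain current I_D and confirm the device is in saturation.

V_G = V_DD·R_2/(R_1+R_2) = 17×180/570 = 5.37 V. With the source grounded, V_GS = V_G = 5.37 V.
Assume saturation: I_D = (k_n/2)(V_GS − V_t)² = (2.3/2)×(5.37 − 1.5)² = 1.15×3.87² = 17.2 mA.
V_DS = V_DD − I_D·R_D = 17 − 17.2×0.56 = 7.36 V.
Saturation requires V_DS ≥ V_GS − V_t = 3.87 V; 7.36 ≥ 3.87 ✓.

I_D ≈ 17 mA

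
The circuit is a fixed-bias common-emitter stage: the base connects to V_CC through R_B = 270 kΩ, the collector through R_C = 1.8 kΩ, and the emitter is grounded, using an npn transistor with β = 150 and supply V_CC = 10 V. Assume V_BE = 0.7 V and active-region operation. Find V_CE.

V_CE ≈ 0.7 V

Base loop: V_CC = I_B·R_B + V_BE, so I_B = (10 − 0.7)/270 kΩ = 0.0344 mA.
In the active region I_C = β·I_B = 150 × 0.0344 = 5.17 mA.
Collector loop: V_CE = V_CC − I_C·R_C = 10 − 5.17×1.8 = 0.7 V.
Since V_CE = 0.7 V > V_CE(sat) ≈ 0.2 V, the transistor is in the active region as assumed.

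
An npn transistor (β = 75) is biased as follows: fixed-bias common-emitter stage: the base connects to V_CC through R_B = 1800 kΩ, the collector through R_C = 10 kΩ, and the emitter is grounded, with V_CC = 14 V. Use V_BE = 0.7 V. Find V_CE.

V_CE ≈ 8.5 V

Base loop: V_CC = I_B·R_B + V_BE, so I_B = (14 − 0.7)/1800 kΩ = 0.00739 mA.
In the active region I_C = β·I_B = 75 × 0.00739 = 0.554 mA.
Collector loop: V_CE = V_CC − I_C·R_C = 14 − 0.554×10 = 8.46 V.
Since V_CE = 8.46 V > V_CE(sat) ≈ 0.2 V, the transistor is in the active region as assumed.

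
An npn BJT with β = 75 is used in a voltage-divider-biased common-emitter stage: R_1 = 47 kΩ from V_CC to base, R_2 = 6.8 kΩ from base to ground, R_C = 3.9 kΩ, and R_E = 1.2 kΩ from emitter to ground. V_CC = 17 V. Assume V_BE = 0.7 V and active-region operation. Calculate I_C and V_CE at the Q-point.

I_C ≈ 1.1 mA, V_CE ≈ 11 V

Thevenize the base divider: V_Th = V_CC·R_2/(R_1+R_2) = 17×6.8/53.8 = 2.15 V, R_Th = R_1‖R_2 = 5.94 kΩ.
Base-emitter loop: V_Th = I_B·R_Th + V_BE + (β+1)I_B·R_E, so I_B = (2.15 − 0.7) / (5.94 + 76×1.2) = 0.0149 mA.
I_C = β·I_B = 75×0.0149 = 1.12 mA, and I_E = (β+1)I_B = 1.13 mA.
V_CE = V_CC − I_C·R_C − I_E·R_E = 17 − 1.12×3.9 − 1.13×1.2 = 11.3 V.
V_CE = 11.3 V > 0.2 V confirms active-region operation.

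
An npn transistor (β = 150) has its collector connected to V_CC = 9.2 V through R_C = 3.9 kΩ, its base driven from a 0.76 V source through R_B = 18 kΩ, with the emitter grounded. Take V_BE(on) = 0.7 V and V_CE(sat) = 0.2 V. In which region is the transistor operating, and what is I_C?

Assume active. Base-emitter loop: I_B = (V_BB − V_BE)/R_B = (0.76 − 0.7)/18 = 0.00333 mA.
I_C = β·I_B = 150×0.00333 = 0.5 mA.
V_CE = V_CC − I_C·R_C = 9.2 − 0.5×3.9 = 7.25 V > V_CE(sat), so the active-region assumption holds.

active; I_C ≈ 0.5 mA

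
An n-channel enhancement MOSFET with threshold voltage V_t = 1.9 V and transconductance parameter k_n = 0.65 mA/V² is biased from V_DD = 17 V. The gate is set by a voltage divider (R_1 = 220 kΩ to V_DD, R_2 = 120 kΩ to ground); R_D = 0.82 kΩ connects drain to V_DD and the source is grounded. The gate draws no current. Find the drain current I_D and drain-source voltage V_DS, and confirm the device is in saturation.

V_G = V_DD·R_2/(R_1+R_2) = 17×120/340 = 6 V. With the source grounded, V_GS = V_G = 6 V.
Assume saturation: I_D = (k_n/2)(V_GS − V_t)² = (0.65/2)×(6 − 1.9)² = 0.325×4.1² = 5.46 mA.
V_DS = V_DD − I_D·R_D = 17 − 5.46×0.82 = 12.5 V.
Saturation requires V_DS ≥ V_GS − V_t = 4.1 V; 12.5 ≥ 4.1 ✓.

I_D ≈ 5.5 mA, V_DS ≈ 13 V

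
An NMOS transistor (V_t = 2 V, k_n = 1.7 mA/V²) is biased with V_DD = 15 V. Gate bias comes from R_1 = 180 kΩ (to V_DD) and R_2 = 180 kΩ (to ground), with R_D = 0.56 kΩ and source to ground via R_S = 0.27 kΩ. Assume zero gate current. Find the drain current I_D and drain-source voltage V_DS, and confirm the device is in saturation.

V_G = V_DD·R_2/(R_1+R_2) = 15×180/360 = 7.5 V.
Assume saturation: I_D = (k_n/2)(V_GS − V_t)² with V_GS = V_G − I_D·R_S = 7.5 − 0.27·I_D.
Substituting gives 0.062·I_D² − 3.52·I_D + 25.7 = 0, with roots I_D = 8.59 or 48.3 mA.
The root I_D = 48.3 mA gives V_GS = -5.54 V ≤ V_t, so take I_D = 8.59 mA.
Then V_GS = 5.18 V and V_DS = V_DD − I_D(R_D+R_S) = 15 − 8.59×0.83 = 7.87 V.
Saturation requires V_DS ≥ V_GS − V_t = 3.18 V; 7.87 ≥ 3.18 ✓.

I_D ≈ 8.6 mA, V_DS ≈ 7.9 V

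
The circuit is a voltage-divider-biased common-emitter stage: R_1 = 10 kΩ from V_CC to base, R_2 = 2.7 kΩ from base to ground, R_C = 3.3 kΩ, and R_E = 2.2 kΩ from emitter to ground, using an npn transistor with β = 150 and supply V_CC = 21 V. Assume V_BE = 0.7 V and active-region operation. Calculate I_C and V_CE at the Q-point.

Thevenize the base divider: V_Th = V_CC·R_2/(R_1+R_2) = 21×2.7/12.7 = 4.46 V, R_Th = R_1‖R_2 = 2.13 kΩ.
Base-emitter loop: V_Th = I_B·R_Th + V_BE + (β+1)I_B·R_E, so I_B = (4.46 − 0.7) / (2.13 + 151×2.2) = 0.0113 mA.
I_C = β·I_B = 150×0.0113 = 1.69 mA, and I_E = (β+1)I_B = 1.7 mA.
V_CE = V_CC − I_C·R_C − I_E·R_E = 21 − 1.69×3.3 − 1.7×2.2 = 11.7 V.
V_CE = 11.7 V > 0.2 V confirms active-region operation.

I_C ≈ 1.7 mA, V_CE ≈ 12 V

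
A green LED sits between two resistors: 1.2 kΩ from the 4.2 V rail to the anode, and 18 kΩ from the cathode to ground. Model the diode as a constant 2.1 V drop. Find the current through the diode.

I ≈ 0.11 mA

The two resistors are in series with the diode, so KVL gives 4.2 = I·1.2 + 2.1 + I·18.
I = (4.2 − 2.1) / (1.2 + 18) kΩ = 2.1 / 19.2 = 0.109 mA.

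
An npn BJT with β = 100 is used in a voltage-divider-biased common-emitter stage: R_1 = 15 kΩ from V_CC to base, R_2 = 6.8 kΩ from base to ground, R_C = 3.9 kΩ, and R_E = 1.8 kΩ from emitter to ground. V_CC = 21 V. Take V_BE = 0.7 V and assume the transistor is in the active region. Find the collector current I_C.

Thevenize the base divider: V_Th = V_CC·R_2/(R_1+R_2) = 21×6.8/21.8 = 6.55 V, R_Th = R_1‖R_2 = 4.68 kΩ.
Base-emitter loop: V_Th = I_B·R_Th + V_BE + (β+1)I_B·R_E, so I_B = (6.55 − 0.7) / (4.68 + 101×1.8) = 0.0314 mA.
I_C = β·I_B = 100×0.0314 = 3.14 mA, and I_E = (β+1)I_B = 3.17 mA.
V_CE = V_CC − I_C·R_C − I_E·R_E = 21 − 3.14×3.9 − 3.17×1.8 = 3.06 V.
V_CE = 3.06 V > 0.2 V confirms active-region operation.

I_C ≈ 3.1 mA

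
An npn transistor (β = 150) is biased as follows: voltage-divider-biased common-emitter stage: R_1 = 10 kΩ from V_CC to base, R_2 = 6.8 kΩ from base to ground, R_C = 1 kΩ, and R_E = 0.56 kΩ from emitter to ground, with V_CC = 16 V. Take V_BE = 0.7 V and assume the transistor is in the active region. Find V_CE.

V_CE ≈ 0.71 V

Thevenize the base divider: V_Th = V_CC·R_2/(R_1+R_2) = 16×6.8/16.8 = 6.48 V, R_Th = R_1‖R_2 = 4.05 kΩ.
Base-emitter loop: V_Th = I_B·R_Th + V_BE + (β+1)I_B·R_E, so I_B = (6.48 − 0.7) / (4.05 + 151×0.56) = 0.0652 mA.
I_C = β·I_B = 150×0.0652 = 9.78 mA, and I_E = (β+1)I_B = 9.84 mA.
V_CE = V_CC − I_C·R_C − I_E·R_E = 16 − 9.78×1 − 9.84×0.56 = 0.709 V.
V_CE = 0.709 V > 0.2 V confirms active-region operation.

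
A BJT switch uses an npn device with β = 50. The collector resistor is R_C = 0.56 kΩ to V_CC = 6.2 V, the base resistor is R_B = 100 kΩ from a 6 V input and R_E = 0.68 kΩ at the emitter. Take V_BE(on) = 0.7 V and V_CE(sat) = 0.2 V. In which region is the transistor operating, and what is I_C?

Assume active. Base-emitter loop: I_B = (V_BB − V_BE)/(R_B + (β+1)R_E) = (6 − 0.7)/(100 + 51×0.68) = 0.0394 mA.
I_C = β·I_B = 50×0.0394 = 1.97 mA.
V_CE = V_CC − I_C·R_C − I_E·R_E = 6.2 − 1.97×0.56 − 2.01×0.68 = 3.73 V > V_CE(sat), so the active-region assumption holds.

active; I_C ≈ 2 mA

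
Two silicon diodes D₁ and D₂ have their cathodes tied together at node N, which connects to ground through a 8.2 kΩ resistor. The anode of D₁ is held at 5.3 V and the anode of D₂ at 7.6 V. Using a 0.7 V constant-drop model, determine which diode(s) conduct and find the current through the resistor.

Only D₂ conducts; I_R ≈ 0.84 mA

Assume both conduct. Then node N would need to be at both 5.3−0.7 = 4.6 V and 7.6−0.7 = 6.9 V, which is impossible.
Assume only D₂ conducts: V_N = 7.6 − 0.7 = 6.9 V, so I_R = 6.9/8.2 = 0.841 mA.
Check D₁: its anode-to-cathode voltage is 5.3 − 6.9 = -1.6 V < 0.7 V, so it is off. The assumption is consistent.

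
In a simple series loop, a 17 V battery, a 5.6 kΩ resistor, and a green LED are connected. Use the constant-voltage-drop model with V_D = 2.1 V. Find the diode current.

I ≈ 2.7 mA

KVL around the loop: 17 = V_D + I·R = 2.1 + I × 5.6 kΩ.
So I = (17 − 2.1) / 5.6 kΩ = 14.9 / 5.6 = 2.66 mA.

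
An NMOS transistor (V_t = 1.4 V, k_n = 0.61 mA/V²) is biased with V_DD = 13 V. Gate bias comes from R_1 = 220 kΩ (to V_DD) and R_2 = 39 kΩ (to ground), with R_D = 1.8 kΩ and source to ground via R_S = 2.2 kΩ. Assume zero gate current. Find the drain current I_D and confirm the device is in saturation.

I_D ≈ 0.057 mA

V_G = V_DD·R_2/(R_1+R_2) = 13×39/259 = 1.96 V.
Assume saturation: I_D = (k_n/2)(V_GS − V_t)² with V_GS = V_G − I_D·R_S = 1.96 − 2.2·I_D.
Substituting gives 1.48·I_D² − 1.75·I_D + 0.0948 = 0, with roots I_D = 0.057 or 1.13 mA.
The root I_D = 1.13 mA gives V_GS = -0.523 V ≤ V_t, so take I_D = 0.057 mA.
Then V_GS = 1.83 V and V_DS = V_DD − I_D(R_D+R_S) = 13 − 0.057×4 = 12.8 V.
Saturation requires V_DS ≥ V_GS − V_t = 0.432 V; 12.8 ≥ 0.432 ✓.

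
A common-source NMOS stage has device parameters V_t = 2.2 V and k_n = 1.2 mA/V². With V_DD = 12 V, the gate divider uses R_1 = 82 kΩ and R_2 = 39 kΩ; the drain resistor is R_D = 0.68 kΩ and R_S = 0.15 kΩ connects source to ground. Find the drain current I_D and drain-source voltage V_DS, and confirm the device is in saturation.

V_G = V_DD·R_2/(R_1+R_2) = 12×39/121 = 3.87 V.
Assume saturation: I_D = (k_n/2)(V_GS − V_t)² with V_GS = V_G − I_D·R_S = 3.87 − 0.15·I_D.
Substituting gives 0.0135·I_D² − 1.3·I_D + 1.67 = 0, with roots I_D = 1.3 or 95 mA.
The root I_D = 95 mA gives V_GS = -10.4 V ≤ V_t, so take I_D = 1.3 mA.
Then V_GS = 3.67 V and V_DS = V_DD − I_D(R_D+R_S) = 12 − 1.3×0.83 = 10.9 V.
Saturation requires V_DS ≥ V_GS − V_t = 1.47 V; 10.9 ≥ 1.47 ✓.

I_D ≈ 1.3 mA, V_DS ≈ 11 V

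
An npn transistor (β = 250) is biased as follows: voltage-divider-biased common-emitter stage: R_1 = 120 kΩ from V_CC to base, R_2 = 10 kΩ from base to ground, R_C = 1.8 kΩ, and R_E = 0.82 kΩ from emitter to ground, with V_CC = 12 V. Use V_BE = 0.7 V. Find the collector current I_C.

I_C ≈ 0.26 mA

Thevenize the base divider: V_Th = V_CC·R_2/(R_1+R_2) = 12×10/130 = 0.923 V, R_Th = R_1‖R_2 = 9.23 kΩ.
Base-emitter loop: V_Th = I_B·R_Th + V_BE + (β+1)I_B·R_E, so I_B = (0.923 − 0.7) / (9.23 + 251×0.82) = 0.00104 mA.
I_C = β·I_B = 250×0.00104 = 0.259 mA, and I_E = (β+1)I_B = 0.26 mA.
V_CE = V_CC − I_C·R_C − I_E·R_E = 12 − 0.259×1.8 − 0.26×0.82 = 11.3 V.
V_CE = 11.3 V > 0.2 V confirms active-region operation.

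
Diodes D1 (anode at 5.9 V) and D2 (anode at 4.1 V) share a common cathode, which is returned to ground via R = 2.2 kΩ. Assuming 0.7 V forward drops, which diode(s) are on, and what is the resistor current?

Assume both conduct. Then node N would need to be at both 5.9−0.7 = 5.2 V and 4.1−0.7 = 3.4 V, which is impossible.
Assume only D1 conducts: V_N = 5.9 − 0.7 = 5.2 V, so I_R = 5.2/2.2 = 2.36 mA.
Check D2: its anode-to-cathode voltage is 4.1 − 5.2 = -1.1 V < 0.7 V, so it is off. The assumption is consistent.

Only D1 conducts; I_R ≈ 2.4 mA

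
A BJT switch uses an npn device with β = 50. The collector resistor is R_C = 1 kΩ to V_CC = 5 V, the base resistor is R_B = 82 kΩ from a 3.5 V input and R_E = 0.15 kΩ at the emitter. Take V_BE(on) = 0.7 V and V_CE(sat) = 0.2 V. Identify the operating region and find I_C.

Assume active. Base-emitter loop: I_B = (V_BB − V_BE)/(R_B + (β+1)R_E) = (3.5 − 0.7)/(82 + 51×0.15) = 0.0312 mA.
I_C = β·I_B = 50×0.0312 = 1.56 mA.
V_CE = V_CC − I_C·R_C − I_E·R_E = 5 − 1.56×1 − 1.59×0.15 = 3.2 V > V_CE(sat), so the active-region assumption holds.

active; I_C ≈ 1.6 mA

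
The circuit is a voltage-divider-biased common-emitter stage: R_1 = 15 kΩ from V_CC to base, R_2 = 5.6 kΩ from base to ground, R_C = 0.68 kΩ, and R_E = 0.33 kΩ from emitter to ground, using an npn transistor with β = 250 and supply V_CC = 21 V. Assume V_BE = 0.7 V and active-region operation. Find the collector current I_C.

I_C ≈ 14 mA

Thevenize the base divider: V_Th = V_CC·R_2/(R_1+R_2) = 21×5.6/20.6 = 5.71 V, R_Th = R_1‖R_2 = 4.08 kΩ.
Base-emitter loop: V_Th = I_B·R_Th + V_BE + (β+1)I_B·R_E, so I_B = (5.71 − 0.7) / (4.08 + 251×0.33) = 0.0576 mA.
I_C = β·I_B = 250×0.0576 = 14.4 mA, and I_E = (β+1)I_B = 14.5 mA.
V_CE = V_CC − I_C·R_C − I_E·R_E = 21 − 14.4×0.68 − 14.5×0.33 = 6.43 V.
V_CE = 6.43 V > 0.2 V confirms active-region operation.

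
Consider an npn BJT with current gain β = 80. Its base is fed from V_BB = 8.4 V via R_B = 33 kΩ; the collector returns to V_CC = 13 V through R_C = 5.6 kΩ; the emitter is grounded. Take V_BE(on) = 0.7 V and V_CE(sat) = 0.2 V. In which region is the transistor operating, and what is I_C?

Assume active: I_B = (8.4 − 0.7)/33 = 0.233 mA, giving I_C = β·I_B = 18.7 mA.
But then V_CE = 13 − 18.7×5.6 = -91.5 V < V_CE(sat) = 0.2 V — impossible in the active region.
So the transistor is saturated. With V_CE = 0.2 V, I_C = (V_CC − 0.2)/R_C = 12.8/5.6 = 2.29 mA.
Check: β·I_B = 18.7 mA > I_C = 2.29 mA, confirming saturation.

saturation; I_C ≈ 2.3 mA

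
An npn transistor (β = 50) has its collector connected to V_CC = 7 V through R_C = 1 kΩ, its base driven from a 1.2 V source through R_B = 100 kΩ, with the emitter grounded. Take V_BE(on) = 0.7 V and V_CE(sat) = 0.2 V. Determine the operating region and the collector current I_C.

active; I_C ≈ 0.25 mA

Assume active. Base-emitter loop: I_B = (V_BB − V_BE)/R_B = (1.2 − 0.7)/100 = 0.005 mA.
I_C = β·I_B = 50×0.005 = 0.25 mA.
V_CE = V_CC − I_C·R_C = 7 − 0.25×1 = 6.75 V > V_CE(sat), so the active-region assumption holds.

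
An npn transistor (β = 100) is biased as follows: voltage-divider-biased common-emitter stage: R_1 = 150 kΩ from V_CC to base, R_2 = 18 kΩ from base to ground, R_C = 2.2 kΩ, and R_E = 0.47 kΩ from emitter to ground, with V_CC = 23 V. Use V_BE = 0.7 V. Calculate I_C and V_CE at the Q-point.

I_C ≈ 2.8 mA, V_CE ≈ 16 V

Thevenize the base divider: V_Th = V_CC·R_2/(R_1+R_2) = 23×18/168 = 2.46 V, R_Th = R_1‖R_2 = 16.1 kΩ.
Base-emitter loop: V_Th = I_B·R_Th + V_BE + (β+1)I_B·R_E, so I_B = (2.46 − 0.7) / (16.1 + 101×0.47) = 0.0278 mA.
I_C = β·I_B = 100×0.0278 = 2.78 mA, and I_E = (β+1)I_B = 2.8 mA.
V_CE = V_CC − I_C·R_C − I_E·R_E = 23 − 2.78×2.2 − 2.8×0.47 = 15.6 V.
V_CE = 15.6 V > 0.2 V confirms active-region operation.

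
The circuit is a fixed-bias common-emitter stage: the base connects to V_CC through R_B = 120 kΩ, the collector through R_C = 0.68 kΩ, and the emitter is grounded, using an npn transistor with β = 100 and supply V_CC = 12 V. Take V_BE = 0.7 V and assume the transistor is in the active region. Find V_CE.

V_CE ≈ 5.6 V

Base loop: V_CC = I_B·R_B + V_BE, so I_B = (12 − 0.7)/120 kΩ = 0.0942 mA.
In the active region I_C = β·I_B = 100 × 0.0942 = 9.42 mA.
Collector loop: V_CE = V_CC − I_C·R_C = 12 − 9.42×0.68 = 5.6 V.
Since V_CE = 5.6 V > V_CE(sat) ≈ 0.2 V, the transistor is in the active region as assumed.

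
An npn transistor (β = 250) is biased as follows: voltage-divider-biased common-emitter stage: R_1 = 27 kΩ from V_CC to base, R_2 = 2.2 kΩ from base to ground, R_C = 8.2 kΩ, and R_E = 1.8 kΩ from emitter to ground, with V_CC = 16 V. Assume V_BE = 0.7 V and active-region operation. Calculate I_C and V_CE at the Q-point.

Thevenize the base divider: V_Th = V_CC·R_2/(R_1+R_2) = 16×2.2/29.2 = 1.21 V, R_Th = R_1‖R_2 = 2.03 kΩ.
Base-emitter loop: V_Th = I_B·R_Th + V_BE + (β+1)I_B·R_E, so I_B = (1.21 − 0.7) / (2.03 + 251×1.8) = 0.00111 mA.
I_C = β·I_B = 250×0.00111 = 0.278 mA, and I_E = (β+1)I_B = 0.28 mA.
V_CE = V_CC − I_C·R_C − I_E·R_E = 16 − 0.278×8.2 − 0.28×1.8 = 13.2 V.
V_CE = 13.2 V > 0.2 V confirms active-region operation.

I_C ≈ 0.28 mA, V_CE ≈ 13 V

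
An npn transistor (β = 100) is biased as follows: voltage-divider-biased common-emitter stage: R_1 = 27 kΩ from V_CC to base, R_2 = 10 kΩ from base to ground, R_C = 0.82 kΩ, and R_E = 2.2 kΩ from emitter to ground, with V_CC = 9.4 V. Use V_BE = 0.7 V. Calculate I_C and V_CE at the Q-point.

Thevenize the base divider: V_Th = V_CC·R_2/(R_1+R_2) = 9.4×10/37 = 2.54 V, R_Th = R_1‖R_2 = 7.3 kΩ.
Base-emitter loop: V_Th = I_B·R_Th + V_BE + (β+1)I_B·R_E, so I_B = (2.54 − 0.7) / (7.3 + 101×2.2) = 0.00802 mA.
I_C = β·I_B = 100×0.00802 = 0.802 mA, and I_E = (β+1)I_B = 0.81 mA.
V_CE = V_CC − I_C·R_C − I_E·R_E = 9.4 − 0.802×0.82 − 0.81×2.2 = 6.96 V.
V_CE = 6.96 V > 0.2 V confirms active-region operation.

I_C ≈ 0.8 mA, V_CE ≈ 7 V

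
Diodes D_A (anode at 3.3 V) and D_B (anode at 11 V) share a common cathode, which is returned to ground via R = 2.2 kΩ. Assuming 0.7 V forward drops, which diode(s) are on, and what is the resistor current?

Only D_B conducts; I_R ≈ 4.7 mA

Assume both conduct. Then node N would need to be at both 3.3−0.7 = 2.6 V and 11−0.7 = 10.3 V, which is impossible.
Assume only D_B conducts: V_N = 11 − 0.7 = 10.3 V, so I_R = 10.3/2.2 = 4.68 mA.
Check D_A: its anode-to-cathode voltage is 3.3 − 10.3 = -7 V < 0.7 V, so it is off. The assumption is consistent.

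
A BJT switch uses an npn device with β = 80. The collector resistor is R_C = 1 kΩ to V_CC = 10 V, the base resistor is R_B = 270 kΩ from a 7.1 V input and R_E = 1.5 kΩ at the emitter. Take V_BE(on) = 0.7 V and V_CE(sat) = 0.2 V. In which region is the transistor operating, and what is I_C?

Assume active. Base-emitter loop: I_B = (V_BB − V_BE)/(R_B + (β+1)R_E) = (7.1 − 0.7)/(270 + 81×1.5) = 0.0163 mA.
I_C = β·I_B = 80×0.0163 = 1.31 mA.
V_CE = V_CC − I_C·R_C − I_E·R_E = 10 − 1.31×1 − 1.32×1.5 = 6.71 V > V_CE(sat), so the active-region assumption holds.

active; I_C ≈ 1.3 mA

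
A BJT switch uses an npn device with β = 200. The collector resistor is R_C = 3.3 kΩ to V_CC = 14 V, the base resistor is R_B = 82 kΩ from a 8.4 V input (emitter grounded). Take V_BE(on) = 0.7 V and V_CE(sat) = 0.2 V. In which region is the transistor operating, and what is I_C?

saturation; I_C ≈ 4.2 mA

Assume active: I_B = (8.4 − 0.7)/82 = 0.0939 mA, giving I_C = β·I_B = 18.8 mA.
But then V_CE = 14 − 18.8×3.3 = -48 V < V_CE(sat) = 0.2 V — impossible in the active region.
So the transistor is saturated. With V_CE = 0.2 V, I_C = (V_CC − 0.2)/R_C = 13.8/3.3 = 4.18 mA.
Check: β·I_B = 18.8 mA > I_C = 4.18 mA, confirming saturation.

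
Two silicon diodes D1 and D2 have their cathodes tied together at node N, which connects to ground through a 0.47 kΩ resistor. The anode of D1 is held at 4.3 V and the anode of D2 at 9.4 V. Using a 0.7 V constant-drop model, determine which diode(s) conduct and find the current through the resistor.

Only D2 conducts; I_R ≈ 19 mA

Assume both conduct. Then node N would need to be at both 4.3−0.7 = 3.6 V and 9.4−0.7 = 8.7 V, which is impossible.
Assume only D2 conducts: V_N = 9.4 − 0.7 = 8.7 V, so I_R = 8.7/0.47 = 18.5 mA.
Check D1: its anode-to-cathode voltage is 4.3 − 8.7 = -4.4 V < 0.7 V, so it is off. The assumption is consistent.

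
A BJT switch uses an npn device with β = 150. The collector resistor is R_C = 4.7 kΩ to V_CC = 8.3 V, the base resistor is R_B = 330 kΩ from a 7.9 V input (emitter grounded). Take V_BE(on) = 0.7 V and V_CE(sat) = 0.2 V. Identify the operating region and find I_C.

Assume active: I_B = (7.9 − 0.7)/330 = 0.0218 mA, giving I_C = β·I_B = 3.27 mA.
But then V_CE = 8.3 − 3.27×4.7 = -7.08 V < V_CE(sat) = 0.2 V — impossible in the active region.
So the transistor is saturated. With V_CE = 0.2 V, I_C = (V_CC − 0.2)/R_C = 8.1/4.7 = 1.72 mA.
Check: β·I_B = 3.27 mA > I_C = 1.72 mA, confirming saturation.

saturation; I_C ≈ 1.7 mA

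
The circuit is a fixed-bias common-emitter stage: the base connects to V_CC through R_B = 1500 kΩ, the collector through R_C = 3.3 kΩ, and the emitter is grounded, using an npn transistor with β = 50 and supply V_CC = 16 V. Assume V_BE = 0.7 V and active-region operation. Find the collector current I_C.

I_C ≈ 0.51 mA

Base loop: V_CC = I_B·R_B + V_BE, so I_B = (16 − 0.7)/1500 kΩ = 0.0102 mA.
In the active region I_C = β·I_B = 50 × 0.0102 = 0.51 mA.
Collector loop: V_CE = V_CC − I_C·R_C = 16 − 0.51×3.3 = 14.3 V.
Since V_CE = 14.3 V > V_CE(sat) ≈ 0.2 V, the transistor is in the active region as assumed.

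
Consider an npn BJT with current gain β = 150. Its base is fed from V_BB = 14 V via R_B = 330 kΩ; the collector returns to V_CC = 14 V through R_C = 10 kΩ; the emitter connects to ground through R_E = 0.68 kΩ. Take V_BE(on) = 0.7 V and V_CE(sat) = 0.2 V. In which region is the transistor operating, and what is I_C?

Assume active: I_B = (14 − 0.7)/(330 + 151×0.68) = 0.0307 mA, I_C = β·I_B = 4.61 mA.
Then V_CE = 14 − 4.61×10 − 4.64×0.68 = -35.3 V < 0.2 V — the active assumption fails.
Re-solve with V_CE = 0.2 V. KCL at the emitter: V_E/R_E = (V_BB−0.7−V_E)/R_B + (V_CC−0.2−V_E)/R_C, giving V_E = 0.903 V.
I_C = (V_CC − 0.2 − V_E)/R_C = (13.8 − 0.903)/10 = 1.29 mA.
Check: I_B = (13.3 − 0.903)/330 = 0.0376 mA, and β·I_B = 5.64 mA > I_C, confirming saturation.

saturation; I_C ≈ 1.3 mA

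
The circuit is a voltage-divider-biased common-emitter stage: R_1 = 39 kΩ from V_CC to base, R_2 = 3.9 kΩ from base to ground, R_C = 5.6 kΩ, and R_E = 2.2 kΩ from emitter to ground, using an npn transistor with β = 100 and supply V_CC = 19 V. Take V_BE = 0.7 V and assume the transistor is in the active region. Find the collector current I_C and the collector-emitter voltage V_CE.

I_C ≈ 0.46 mA, V_CE ≈ 15 V

Thevenize the base divider: V_Th = V_CC·R_2/(R_1+R_2) = 19×3.9/42.9 = 1.73 V, R_Th = R_1‖R_2 = 3.55 kΩ.
Base-emitter loop: V_Th = I_B·R_Th + V_BE + (β+1)I_B·R_E, so I_B = (1.73 − 0.7) / (3.55 + 101×2.2) = 0.00455 mA.
I_C = β·I_B = 100×0.00455 = 0.455 mA, and I_E = (β+1)I_B = 0.46 mA.
V_CE = V_CC − I_C·R_C − I_E·R_E = 19 − 0.455×5.6 − 0.46×2.2 = 15.4 V.
V_CE = 15.4 V > 0.2 V confirms active-region operation.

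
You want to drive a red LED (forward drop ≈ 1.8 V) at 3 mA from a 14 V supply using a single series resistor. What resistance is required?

R ≈ 4.1 kΩ

The resistor drops V_S − V_D = 14 − 1.8 = 12.2 V at 3 mA.
R = 12.2 V / 3 mA = 4.07 kΩ.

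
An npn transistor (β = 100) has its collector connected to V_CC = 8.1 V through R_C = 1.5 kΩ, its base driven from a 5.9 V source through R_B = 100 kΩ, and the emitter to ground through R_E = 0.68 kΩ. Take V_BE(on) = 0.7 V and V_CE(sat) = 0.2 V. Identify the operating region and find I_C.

Assume active. Base-emitter loop: I_B = (V_BB − V_BE)/(R_B + (β+1)R_E) = (5.9 − 0.7)/(100 + 101×0.68) = 0.0308 mA.
I_C = β·I_B = 100×0.0308 = 3.08 mA.
V_CE = V_CC − I_C·R_C − I_E·R_E = 8.1 − 3.08×1.5 − 3.11×0.68 = 1.36 V > V_CE(sat), so the active-region assumption holds.

active; I_C ≈ 3.1 mA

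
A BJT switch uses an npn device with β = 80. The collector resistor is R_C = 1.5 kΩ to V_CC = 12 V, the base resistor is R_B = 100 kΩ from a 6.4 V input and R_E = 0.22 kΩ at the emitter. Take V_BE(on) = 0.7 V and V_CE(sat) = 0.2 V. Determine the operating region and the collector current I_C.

active; I_C ≈ 3.9 mA

Assume active. Base-emitter loop: I_B = (V_BB − V_BE)/(R_B + (β+1)R_E) = (6.4 − 0.7)/(100 + 81×0.22) = 0.0484 mA.
I_C = β·I_B = 80×0.0484 = 3.87 mA.
V_CE = V_CC − I_C·R_C − I_E·R_E = 12 − 3.87×1.5 − 3.92×0.22 = 5.33 V > V_CE(sat), so the active-region assumption holds.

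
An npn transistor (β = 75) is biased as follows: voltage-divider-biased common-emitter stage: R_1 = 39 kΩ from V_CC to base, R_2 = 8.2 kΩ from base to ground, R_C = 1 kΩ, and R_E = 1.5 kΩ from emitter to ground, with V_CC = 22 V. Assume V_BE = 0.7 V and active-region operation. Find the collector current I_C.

I_C ≈ 1.9 mA

Thevenize the base divider: V_Th = V_CC·R_2/(R_1+R_2) = 22×8.2/47.2 = 3.82 V, R_Th = R_1‖R_2 = 6.78 kΩ.
Base-emitter loop: V_Th = I_B·R_Th + V_BE + (β+1)I_B·R_E, so I_B = (3.82 − 0.7) / (6.78 + 76×1.5) = 0.0258 mA.
I_C = β·I_B = 75×0.0258 = 1.94 mA, and I_E = (β+1)I_B = 1.96 mA.
V_CE = V_CC − I_C·R_C − I_E·R_E = 22 − 1.94×1 − 1.96×1.5 = 17.1 V.
V_CE = 17.1 V > 0.2 V confirms active-region operation.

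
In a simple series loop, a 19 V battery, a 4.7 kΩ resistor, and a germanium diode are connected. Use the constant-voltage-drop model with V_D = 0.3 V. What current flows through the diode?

I ≈ 4 mA

KVL around the loop: 19 = V_D + I·R = 0.3 + I × 4.7 kΩ.
So I = (19 − 0.3) / 4.7 kΩ = 18.7 / 4.7 = 3.98 mA.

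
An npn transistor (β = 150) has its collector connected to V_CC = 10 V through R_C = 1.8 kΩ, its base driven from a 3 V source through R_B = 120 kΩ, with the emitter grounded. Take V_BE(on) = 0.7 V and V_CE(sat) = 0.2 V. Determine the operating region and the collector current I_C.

Assume active. Base-emitter loop: I_B = (V_BB − V_BE)/R_B = (3 − 0.7)/120 = 0.0192 mA.
I_C = β·I_B = 150×0.0192 = 2.88 mA.
V_CE = V_CC − I_C·R_C = 10 − 2.88×1.8 = 4.83 V > V_CE(sat), so the active-region assumption holds.

active; I_C ≈ 2.9 mA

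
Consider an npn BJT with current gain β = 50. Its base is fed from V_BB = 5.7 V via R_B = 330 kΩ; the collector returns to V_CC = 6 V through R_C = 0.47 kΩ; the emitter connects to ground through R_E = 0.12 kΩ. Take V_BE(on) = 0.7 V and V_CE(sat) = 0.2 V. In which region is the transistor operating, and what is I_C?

active; I_C ≈ 0.74 mA

Assume active. Base-emitter loop: I_B = (V_BB − V_BE)/(R_B + (β+1)R_E) = (5.7 − 0.7)/(330 + 51×0.12) = 0.0149 mA.
I_C = β·I_B = 50×0.0149 = 0.744 mA.
V_CE = V_CC − I_C·R_C − I_E·R_E = 6 − 0.744×0.47 − 0.759×0.12 = 5.56 V > V_CE(sat), so the active-region assumption holds.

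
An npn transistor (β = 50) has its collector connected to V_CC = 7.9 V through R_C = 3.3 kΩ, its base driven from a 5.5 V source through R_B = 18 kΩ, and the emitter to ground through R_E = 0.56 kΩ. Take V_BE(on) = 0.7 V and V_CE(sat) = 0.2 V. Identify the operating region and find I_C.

saturation; I_C ≈ 2 mA

Assume active: I_B = (5.5 − 0.7)/(18 + 51×0.56) = 0.103 mA, I_C = β·I_B = 5.15 mA.
Then V_CE = 7.9 − 5.15×3.3 − 5.26×0.56 = -12.1 V < 0.2 V — the active assumption fails.
Re-solve with V_CE = 0.2 V. KCL at the emitter: V_E/R_E = (V_BB−0.7−V_E)/R_B + (V_CC−0.2−V_E)/R_C, giving V_E = 1.21 V.
I_C = (V_CC − 0.2 − V_E)/R_C = (7.7 − 1.21)/3.3 = 1.97 mA.
Check: I_B = (4.8 − 1.21)/18 = 0.199 mA, and β·I_B = 9.97 mA > I_C, confirming saturation.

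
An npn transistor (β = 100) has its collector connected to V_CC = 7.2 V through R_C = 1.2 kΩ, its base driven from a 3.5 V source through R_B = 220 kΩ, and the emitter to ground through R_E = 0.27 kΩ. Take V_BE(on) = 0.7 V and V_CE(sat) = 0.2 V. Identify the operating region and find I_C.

Assume active. Base-emitter loop: I_B = (V_BB − V_BE)/(R_B + (β+1)R_E) = (3.5 − 0.7)/(220 + 101×0.27) = 0.0113 mA.
I_C = β·I_B = 100×0.0113 = 1.13 mA.
V_CE = V_CC − I_C·R_C − I_E·R_E = 7.2 − 1.13×1.2 − 1.14×0.27 = 5.53 V > V_CE(sat), so the active-region assumption holds.

active; I_C ≈ 1.1 mA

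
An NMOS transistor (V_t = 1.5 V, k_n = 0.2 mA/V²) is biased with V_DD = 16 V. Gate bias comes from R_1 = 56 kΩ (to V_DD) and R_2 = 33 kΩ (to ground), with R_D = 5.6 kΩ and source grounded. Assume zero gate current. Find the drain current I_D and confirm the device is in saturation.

I_D ≈ 2 mA

V_G = V_DD·R_2/(R_1+R_2) = 16×33/89 = 5.93 V. With the source grounded, V_GS = V_G = 5.93 V.
Assume saturation: I_D = (k_n/2)(V_GS − V_t)² = (0.2/2)×(5.93 − 1.5)² = 0.1×4.43² = 1.96 mA.
V_DS = V_DD − I_D·R_D = 16 − 1.96×5.6 = 5 V.
Saturation requires V_DS ≥ V_GS − V_t = 4.43 V; 5 ≥ 4.43 ✓.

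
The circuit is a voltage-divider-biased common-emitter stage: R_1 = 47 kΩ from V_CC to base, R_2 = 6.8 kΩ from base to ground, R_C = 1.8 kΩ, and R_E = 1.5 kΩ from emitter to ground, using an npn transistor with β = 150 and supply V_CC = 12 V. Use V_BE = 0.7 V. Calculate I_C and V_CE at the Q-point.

Thevenize the base divider: V_Th = V_CC·R_2/(R_1+R_2) = 12×6.8/53.8 = 1.52 V, R_Th = R_1‖R_2 = 5.94 kΩ.
Base-emitter loop: V_Th = I_B·R_Th + V_BE + (β+1)I_B·R_E, so I_B = (1.52 − 0.7) / (5.94 + 151×1.5) = 0.00351 mA.
I_C = β·I_B = 150×0.00351 = 0.527 mA, and I_E = (β+1)I_B = 0.531 mA.
V_CE = V_CC − I_C·R_C − I_E·R_E = 12 − 0.527×1.8 − 0.531×1.5 = 10.3 V.
V_CE = 10.3 V > 0.2 V confirms active-region operation.

I_C ≈ 0.53 mA, V_CE ≈ 10 V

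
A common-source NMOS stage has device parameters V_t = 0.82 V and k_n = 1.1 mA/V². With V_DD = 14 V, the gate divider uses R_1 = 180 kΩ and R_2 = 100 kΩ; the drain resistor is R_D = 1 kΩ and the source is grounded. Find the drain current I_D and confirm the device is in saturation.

I_D ≈ 9.6 mA

V_G = V_DD·R_2/(R_1+R_2) = 14×100/280 = 5 V. With the source grounded, V_GS = V_G = 5 V.
Assume saturation: I_D = (k_n/2)(V_GS − V_t)² = (1.1/2)×(5 − 0.82)² = 0.55×4.18² = 9.61 mA.
V_DS = V_DD − I_D·R_D = 14 − 9.61×1 = 4.39 V.
Saturation requires V_DS ≥ V_GS − V_t = 4.18 V; 4.39 ≥ 4.18 ✓.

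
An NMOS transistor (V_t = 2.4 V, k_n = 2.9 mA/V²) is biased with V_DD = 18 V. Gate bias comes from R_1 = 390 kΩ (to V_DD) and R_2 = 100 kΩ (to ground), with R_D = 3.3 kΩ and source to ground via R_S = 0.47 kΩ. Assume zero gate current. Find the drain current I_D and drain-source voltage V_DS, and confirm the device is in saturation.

I_D ≈ 0.97 mA, V_DS ≈ 14 V

V_G = V_DD·R_2/(R_1+R_2) = 18×100/490 = 3.67 V.
Assume saturation: I_D = (k_n/2)(V_GS − V_t)² with V_GS = V_G − I_D·R_S = 3.67 − 0.47·I_D.
Substituting gives 0.32·I_D² − 2.74·I_D + 2.35 = 0, with roots I_D = 0.97 or 7.57 mA.
The root I_D = 7.57 mA gives V_GS = 0.115 V ≤ V_t, so take I_D = 0.97 mA.
Then V_GS = 3.22 V and V_DS = V_DD − I_D(R_D+R_S) = 18 − 0.97×3.77 = 14.3 V.
Saturation requires V_DS ≥ V_GS − V_t = 0.818 V; 14.3 ≥ 0.818 ✓.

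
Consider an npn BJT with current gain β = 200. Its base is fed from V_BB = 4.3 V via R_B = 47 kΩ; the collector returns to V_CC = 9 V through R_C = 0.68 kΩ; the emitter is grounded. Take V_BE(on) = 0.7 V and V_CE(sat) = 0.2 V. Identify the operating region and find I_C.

saturation; I_C ≈ 13 mA

Assume active: I_B = (4.3 − 0.7)/47 = 0.0766 mA, giving I_C = β·I_B = 15.3 mA.
But then V_CE = 9 − 15.3×0.68 = -1.42 V < V_CE(sat) = 0.2 V — impossible in the active region.
So the transistor is saturated. With V_CE = 0.2 V, I_C = (V_CC − 0.2)/R_C = 8.8/0.68 = 12.9 mA.
Check: β·I_B = 15.3 mA > I_C = 12.9 mA, confirming saturation.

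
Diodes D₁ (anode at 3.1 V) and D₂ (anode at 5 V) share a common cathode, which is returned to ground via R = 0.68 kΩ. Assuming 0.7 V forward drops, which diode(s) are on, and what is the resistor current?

Only D₂ conducts; I_R ≈ 6.3 mA

Assume both conduct. Then node N would need to be at both 3.1−0.7 = 2.4 V and 5−0.7 = 4.3 V, which is impossible.
Assume only D₂ conducts: V_N = 5 − 0.7 = 4.3 V, so I_R = 4.3/0.68 = 6.32 mA.
Check D₁: its anode-to-cathode voltage is 3.1 − 4.3 = -1.2 V < 0.7 V, so it is off. The assumption is consistent.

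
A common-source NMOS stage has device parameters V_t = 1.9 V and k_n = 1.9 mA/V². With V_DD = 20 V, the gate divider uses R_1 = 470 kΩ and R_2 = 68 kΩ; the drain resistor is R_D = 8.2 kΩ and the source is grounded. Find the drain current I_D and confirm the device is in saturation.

I_D ≈ 0.37 mA

V_G = V_DD·R_2/(R_1+R_2) = 20×68/538 = 2.53 V. With the source grounded, V_GS = V_G = 2.53 V.
Assume saturation: I_D = (k_n/2)(V_GS − V_t)² = (1.9/2)×(2.53 − 1.9)² = 0.95×0.628² = 0.375 mA.
V_DS = V_DD − I_D·R_D = 20 − 0.375×8.2 = 16.9 V.
Saturation requires V_DS ≥ V_GS − V_t = 0.628 V; 16.9 ≥ 0.628 ✓.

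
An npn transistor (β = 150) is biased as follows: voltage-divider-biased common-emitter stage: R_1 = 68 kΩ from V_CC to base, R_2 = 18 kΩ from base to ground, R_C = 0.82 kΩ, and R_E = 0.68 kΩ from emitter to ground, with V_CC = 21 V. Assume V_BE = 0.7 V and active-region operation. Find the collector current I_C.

I_C ≈ 4.7 mA

Thevenize the base divider: V_Th = V_CC·R_2/(R_1+R_2) = 21×18/86 = 4.4 V, R_Th = R_1‖R_2 = 14.2 kΩ.
Base-emitter loop: V_Th = I_B·R_Th + V_BE + (β+1)I_B·R_E, so I_B = (4.4 − 0.7) / (14.2 + 151×0.68) = 0.0316 mA.
I_C = β·I_B = 150×0.0316 = 4.74 mA, and I_E = (β+1)I_B = 4.77 mA.
V_CE = V_CC − I_C·R_C − I_E·R_E = 21 − 4.74×0.82 − 4.77×0.68 = 13.9 V.
V_CE = 13.9 V > 0.2 V confirms active-region operation.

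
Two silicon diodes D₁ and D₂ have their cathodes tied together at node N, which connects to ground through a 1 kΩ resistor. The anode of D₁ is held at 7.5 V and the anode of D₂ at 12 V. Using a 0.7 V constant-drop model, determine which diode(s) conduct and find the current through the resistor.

Assume both conduct. Then node N would need to be at both 7.5−0.7 = 6.8 V and 12−0.7 = 11.3 V, which is impossible.
Assume only D₂ conducts: V_N = 12 − 0.7 = 11.3 V, so I_R = 11.3/1 = 11.3 mA.
Check D₁: its anode-to-cathode voltage is 7.5 − 11.3 = -3.8 V < 0.7 V, so it is off. The assumption is consistent.

Only D₂ conducts; I_R ≈ 11 mA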